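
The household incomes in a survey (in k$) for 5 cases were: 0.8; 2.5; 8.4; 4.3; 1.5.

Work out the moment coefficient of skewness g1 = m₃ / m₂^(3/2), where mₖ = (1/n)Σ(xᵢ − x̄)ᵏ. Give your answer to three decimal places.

x̄ = (0.8 + 2.5 + 8.4 + 4.3 + 1.5) / 5 = 3.5000
deviations (xᵢ − x̄): -2.7000, -1.0000, 4.9000, 0.8000, -2.0000
Σ(xᵢ − x̄)² = 36.9400 ⇒ m₂ = 36.9400/5 = 7.38800
Σ(xᵢ − x̄)³ = 89.4780 ⇒ m₃ = 89.4780/5 = 17.89560
m₂^(3/2) = 7.38800^(1.5) = 20.08123
g1 = m₃ / m₂^(3/2) = 17.89560 / 20.08123 ≈ 0.891

0.891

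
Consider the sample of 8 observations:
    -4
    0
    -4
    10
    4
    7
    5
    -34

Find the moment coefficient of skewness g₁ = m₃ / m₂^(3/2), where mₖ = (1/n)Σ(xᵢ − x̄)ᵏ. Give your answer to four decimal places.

-1.7046

x̄ = (-4 + 0 - 4 + 10 + 4 + 7 + 5 - 34) / 8 = -2.0000
deviations (xᵢ − x̄): -2.0000, 2.0000, -2.0000, 12.0000, 6.0000, 9.0000, 7.0000, -32.0000
Σ(xᵢ − x̄)² = 1346.0000 ⇒ m₂ = 1346.0000/8 = 168.25000
Σ(xᵢ − x̄)³ = -29760.0000 ⇒ m₃ = -29760.0000/8 = -3720.00000
m₂^(3/2) = 168.25000^(1.5) = 2182.39124
g₁ = m₃ / m₂^(3/2) = -3720.00000 / 2182.39124 ≈ -1.7046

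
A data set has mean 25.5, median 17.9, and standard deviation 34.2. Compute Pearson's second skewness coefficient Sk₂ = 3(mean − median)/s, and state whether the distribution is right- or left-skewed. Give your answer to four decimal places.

Sk₂ = 3(25.5 − 17.9) / 34.2 = 3 × 7.6000 / 34.2
    = 22.8000 / 34.2 ≈ 0.6667
Sk₂ > 0 ⇒ mean > median ⇒ right-skewed (positive skew).

0.6667, right-skewed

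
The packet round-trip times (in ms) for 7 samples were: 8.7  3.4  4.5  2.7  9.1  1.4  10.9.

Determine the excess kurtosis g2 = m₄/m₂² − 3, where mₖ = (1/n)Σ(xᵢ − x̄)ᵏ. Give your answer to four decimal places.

x̄ = 5.8143
Σ(xᵢ − x̄)² = 81.7286 ⇒ m₂ = 11.67551
Σ(xᵢ − x̄)⁴ = 1365.5940 ⇒ m₄ = 195.08486
m₂² = 136.31754
g2 = m₄/m₂² − 3 = 1.43111 − 3 ≈ -1.5689

-1.5689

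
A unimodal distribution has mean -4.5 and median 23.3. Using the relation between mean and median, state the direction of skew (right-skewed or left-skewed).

mean − median = -4.5 − 23.3 = -27.8
mean < median ⇒ the longer tail is on the left ⇒ left-skewed (negatively skewed).

left-skewed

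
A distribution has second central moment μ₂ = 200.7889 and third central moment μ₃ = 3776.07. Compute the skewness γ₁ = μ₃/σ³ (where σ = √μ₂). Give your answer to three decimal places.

1.327

σ = √μ₂ = √200.7889 = 14.17000
σ³ = μ₂^(3/2) = 2845.17871
γ₁ = μ₃/σ³ = 3776.07 / 2845.17871 ≈ 1.327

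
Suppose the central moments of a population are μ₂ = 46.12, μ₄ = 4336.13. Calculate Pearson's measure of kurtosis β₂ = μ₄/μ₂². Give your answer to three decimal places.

μ₂² = 46.12² = 2127.05440
μ₄/μ₂² = 4336.13 / 2127.05440 = 2.03856
β₂ ≈ 2.039

2.039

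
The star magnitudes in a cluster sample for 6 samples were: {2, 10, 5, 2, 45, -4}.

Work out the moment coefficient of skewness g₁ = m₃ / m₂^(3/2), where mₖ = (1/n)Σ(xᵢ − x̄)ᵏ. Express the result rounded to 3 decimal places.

1.529

x̄ = (2 + 10 + 5 + 2 + 45 - 4) / 6 = 10.0000
deviations (xᵢ − x̄): -8.0000, 0.0000, -5.0000, -8.0000, 35.0000, -14.0000
Σ(xᵢ − x̄)² = 1574.0000 ⇒ m₂ = 1574.0000/6 = 262.33333
Σ(xᵢ − x̄)³ = 38982.0000 ⇒ m₃ = 38982.0000/6 = 6497.00000
m₂^(3/2) = 262.33333^(1.5) = 4248.93626
g₁ = m₃ / m₂^(3/2) = 6497.00000 / 4248.93626 ≈ 1.529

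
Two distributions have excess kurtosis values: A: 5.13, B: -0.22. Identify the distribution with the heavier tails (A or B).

Higher excess kurtosis ⇒ heavier tails relative to the normal distribution.
5.13 vs -0.22: the larger is 5.13, so A has heavier tails. (A is leptokurtic — heavier-than-normal tails; the other is platykurtic.)

A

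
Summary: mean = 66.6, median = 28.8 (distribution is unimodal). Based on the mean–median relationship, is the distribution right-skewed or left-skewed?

right-skewed

mean − median = 66.6 − 28.8 = 37.8
mean > median ⇒ the longer tail is on the right ⇒ right-skewed (positively skewed).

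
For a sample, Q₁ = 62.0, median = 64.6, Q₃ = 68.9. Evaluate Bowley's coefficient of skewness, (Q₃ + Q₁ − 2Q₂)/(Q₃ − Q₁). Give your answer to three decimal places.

numerator: Q₃ + Q₁ − 2Q₂ = 68.9 + 62.0 − 2×64.6 = 1.7000
denominator: Q₃ − Q₁ = 68.9 − 62.0 = 6.9000
Bowley skewness = 1.7000 / 6.9000 ≈ 0.246

0.246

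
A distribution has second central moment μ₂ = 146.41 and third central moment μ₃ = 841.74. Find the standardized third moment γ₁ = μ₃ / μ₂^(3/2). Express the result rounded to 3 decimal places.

σ = √μ₂ = √146.41 = 12.10000
σ³ = μ₂^(3/2) = 1771.56100
γ₁ = μ₃/σ³ = 841.74 / 1771.56100 ≈ 0.475

0.475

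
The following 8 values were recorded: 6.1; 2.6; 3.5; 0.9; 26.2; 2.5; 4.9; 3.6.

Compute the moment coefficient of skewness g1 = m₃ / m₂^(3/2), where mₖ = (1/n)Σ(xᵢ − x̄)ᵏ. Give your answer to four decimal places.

2.1042

x̄ = (6.1 + 2.6 + 3.5 + 0.9 + 26.2 + 2.5 + 4.9 + 3.6) / 8 = 6.2875
deviations (xᵢ − x̄): -0.1875, -3.6875, -2.7875, -5.3875, 19.9125, -3.7875, -1.3875, -2.6875
Σ(xᵢ − x̄)² = 470.4288 ⇒ m₂ = 470.4288/8 = 58.80359
Σ(xᵢ − x̄)³ = 7590.8641 ⇒ m₃ = 7590.8641/8 = 948.85801
m₂^(3/2) = 58.80359^(1.5) = 450.92655
g1 = m₃ / m₂^(3/2) = 948.85801 / 450.92655 ≈ 2.1042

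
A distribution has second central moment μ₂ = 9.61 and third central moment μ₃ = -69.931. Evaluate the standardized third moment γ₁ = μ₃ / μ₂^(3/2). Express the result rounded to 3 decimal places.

-2.347

σ = √μ₂ = √9.61 = 3.10000
σ³ = μ₂^(3/2) = 29.79100
γ₁ = μ₃/σ³ = -69.931 / 29.79100 ≈ -2.347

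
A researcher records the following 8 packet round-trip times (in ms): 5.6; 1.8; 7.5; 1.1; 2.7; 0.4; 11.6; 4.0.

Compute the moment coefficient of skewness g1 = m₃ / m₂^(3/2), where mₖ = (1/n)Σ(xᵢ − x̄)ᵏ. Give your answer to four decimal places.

x̄ = (5.6 + 1.8 + 7.5 + 1.1 + 2.7 + 0.4 + 11.6 + 4.0) / 8 = 4.3375
deviations (xᵢ − x̄): 1.2625, -2.5375, 3.1625, -3.2375, -1.6375, -3.9375, 7.2625, -0.3375
Σ(xᵢ − x̄)² = 99.5587 ⇒ m₂ = 99.5587/8 = 12.44484
Σ(xᵢ − x̄)³ = 300.9462 ⇒ m₃ = 300.9462/8 = 37.61828
m₂^(3/2) = 12.44484^(1.5) = 43.90199
g1 = m₃ / m₂^(3/2) = 37.61828 / 43.90199 ≈ 0.8569

0.8569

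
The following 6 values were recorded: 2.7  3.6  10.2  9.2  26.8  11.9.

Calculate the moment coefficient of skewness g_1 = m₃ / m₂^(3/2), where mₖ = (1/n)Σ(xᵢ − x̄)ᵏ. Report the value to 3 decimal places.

x̄ = (2.7 + 3.6 + 10.2 + 9.2 + 26.8 + 11.9) / 6 = 10.7333
deviations (xᵢ − x̄): -8.0333, -7.1333, -0.5333, -1.5333, 16.0667, 1.1667
Σ(xᵢ − x̄)² = 377.5533 ⇒ m₂ = 377.5533/6 = 62.92556
Σ(xᵢ − x̄)³ = 3263.8424 ⇒ m₃ = 3263.8424/6 = 543.97374
m₂^(3/2) = 62.92556^(1.5) = 499.16093
g_1 = m₃ / m₂^(3/2) = 543.97374 / 499.16093 ≈ 1.090

1.090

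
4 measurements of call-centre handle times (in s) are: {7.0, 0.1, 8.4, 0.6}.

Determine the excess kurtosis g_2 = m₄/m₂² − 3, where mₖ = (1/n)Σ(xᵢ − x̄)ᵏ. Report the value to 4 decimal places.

x̄ = 4.0250
Σ(xᵢ − x̄)² = 55.1275 ⇒ m₂ = 13.78188
Σ(xᵢ − x̄)⁴ = 819.6379 ⇒ m₄ = 204.90948
m₂² = 189.94008
g_2 = m₄/m₂² − 3 = 1.07881 − 3 ≈ -1.9212

-1.9212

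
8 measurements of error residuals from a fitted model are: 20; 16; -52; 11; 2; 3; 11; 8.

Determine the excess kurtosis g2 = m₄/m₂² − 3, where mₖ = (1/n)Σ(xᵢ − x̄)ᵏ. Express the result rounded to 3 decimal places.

2.383

x̄ = 2.3750
Σ(xᵢ − x̄)² = 3633.8750 ⇒ m₂ = 454.23438
Σ(xᵢ − x̄)⁴ = 8884753.0566 ⇒ m₄ = 1110594.13208
m₂² = 206328.86743
g2 = m₄/m₂² − 3 = 5.38264 − 3 ≈ 2.383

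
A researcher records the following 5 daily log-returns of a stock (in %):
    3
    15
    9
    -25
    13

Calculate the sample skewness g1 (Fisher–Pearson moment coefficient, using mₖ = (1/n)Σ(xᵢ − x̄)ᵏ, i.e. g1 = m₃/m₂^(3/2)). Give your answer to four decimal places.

x̄ = (3 + 15 + 9 - 25 + 13) / 5 = 3.0000
deviations (xᵢ − x̄): 0.0000, 12.0000, 6.0000, -28.0000, 10.0000
Σ(xᵢ − x̄)² = 1064.0000 ⇒ m₂ = 1064.0000/5 = 212.80000
Σ(xᵢ − x̄)³ = -19008.0000 ⇒ m₃ = -19008.0000/5 = -3801.60000
m₂^(3/2) = 212.80000^(1.5) = 3104.25533
g1 = m₃ / m₂^(3/2) = -3801.60000 / 3104.25533 ≈ -1.2246

-1.2246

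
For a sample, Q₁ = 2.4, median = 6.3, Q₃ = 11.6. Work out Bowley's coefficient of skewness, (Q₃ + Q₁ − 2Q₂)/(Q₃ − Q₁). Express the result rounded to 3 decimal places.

numerator: Q₃ + Q₁ − 2Q₂ = 11.6 + 2.4 − 2×6.3 = 1.4000
denominator: Q₃ − Q₁ = 11.6 − 2.4 = 9.2000
Bowley skewness = 1.4000 / 9.2000 ≈ 0.152

0.152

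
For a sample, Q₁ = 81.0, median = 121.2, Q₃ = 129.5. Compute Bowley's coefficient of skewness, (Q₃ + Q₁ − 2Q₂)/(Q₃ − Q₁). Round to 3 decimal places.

numerator: Q₃ + Q₁ − 2Q₂ = 129.5 + 81.0 − 2×121.2 = -31.9000
denominator: Q₃ − Q₁ = 129.5 − 81.0 = 48.5000
Bowley skewness = -31.9000 / 48.5000 ≈ -0.658

-0.658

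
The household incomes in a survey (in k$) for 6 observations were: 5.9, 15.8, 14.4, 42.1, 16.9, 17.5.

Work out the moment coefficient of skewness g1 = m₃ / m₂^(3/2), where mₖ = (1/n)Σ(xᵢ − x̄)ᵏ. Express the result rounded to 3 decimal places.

1.265

x̄ = (5.9 + 15.8 + 14.4 + 42.1 + 16.9 + 17.5) / 6 = 18.7667
deviations (xᵢ − x̄): -12.8667, -2.9667, -4.3667, 23.3333, -1.8667, -1.2667
Σ(xᵢ − x̄)² = 742.9533 ⇒ m₂ = 742.9533/6 = 123.82556
Σ(xᵢ − x̄)³ = 10455.7036 ⇒ m₃ = 10455.7036/6 = 1742.61726
m₂^(3/2) = 123.82556^(1.5) = 1377.89279
g1 = m₃ / m₂^(3/2) = 1742.61726 / 1377.89279 ≈ 1.265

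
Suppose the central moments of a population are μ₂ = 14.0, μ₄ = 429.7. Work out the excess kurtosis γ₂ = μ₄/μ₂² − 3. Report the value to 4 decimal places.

-0.8077

μ₂² = 14.0² = 196.00000
μ₄/μ₂² = 429.7 / 196.00000 = 2.19235
γ₂ = 2.19235 − 3 ≈ -0.8077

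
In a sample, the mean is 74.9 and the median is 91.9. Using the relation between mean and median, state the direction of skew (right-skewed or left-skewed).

left-skewed

mean − median = 74.9 − 91.9 = -17.0
mean < median ⇒ the longer tail is on the left ⇒ left-skewed (negatively skewed).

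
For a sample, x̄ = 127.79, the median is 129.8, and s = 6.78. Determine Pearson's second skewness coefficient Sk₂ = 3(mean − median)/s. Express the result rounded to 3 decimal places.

-0.889

Sk₂ = 3(127.79 − 129.8) / 6.78 = 3 × -2.0100 / 6.78
    = -6.0300 / 6.78 ≈ -0.889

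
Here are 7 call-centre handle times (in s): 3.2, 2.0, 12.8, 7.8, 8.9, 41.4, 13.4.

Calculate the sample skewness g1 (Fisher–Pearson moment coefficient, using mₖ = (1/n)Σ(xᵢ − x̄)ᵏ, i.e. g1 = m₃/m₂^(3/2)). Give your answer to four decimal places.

x̄ = (3.2 + 2.0 + 12.8 + 7.8 + 8.9 + 41.4 + 13.4) / 7 = 12.7857
deviations (xᵢ − x̄): -9.5857, -10.7857, 0.0143, -4.9857, -3.8857, 28.6143, 0.6143
Σ(xᵢ − x̄)² = 1067.3286 ⇒ m₂ = 1067.3286/7 = 152.47551
Σ(xᵢ − x̄)³ = 21110.8477 ⇒ m₃ = 21110.8477/7 = 3015.83538
m₂^(3/2) = 152.47551^(1.5) = 1882.78246
g1 = m₃ / m₂^(3/2) = 3015.83538 / 1882.78246 ≈ 1.6018

1.6018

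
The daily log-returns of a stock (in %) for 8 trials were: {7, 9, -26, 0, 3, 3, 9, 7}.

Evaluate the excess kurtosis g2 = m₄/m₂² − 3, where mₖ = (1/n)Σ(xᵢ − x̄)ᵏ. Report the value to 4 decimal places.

x̄ = 1.5000
Σ(xᵢ − x̄)² = 936.0000 ⇒ m₂ = 117.00000
Σ(xᵢ − x̄)⁴ = 580087.5000 ⇒ m₄ = 72510.93750
m₂² = 13689.00000
g2 = m₄/m₂² − 3 = 5.29702 − 3 ≈ 2.2970

2.2970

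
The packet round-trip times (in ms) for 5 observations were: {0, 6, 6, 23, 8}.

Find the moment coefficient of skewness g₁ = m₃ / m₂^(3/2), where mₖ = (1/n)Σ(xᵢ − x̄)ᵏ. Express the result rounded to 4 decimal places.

x̄ = (0 + 6 + 6 + 23 + 8) / 5 = 8.6000
deviations (xᵢ − x̄): -8.6000, -2.6000, -2.6000, 14.4000, -0.6000
Σ(xᵢ − x̄)² = 295.2000 ⇒ m₂ = 295.2000/5 = 59.04000
Σ(xᵢ − x̄)³ = 2314.5600 ⇒ m₃ = 2314.5600/5 = 462.91200
m₂^(3/2) = 59.04000^(1.5) = 453.64855
g₁ = m₃ / m₂^(3/2) = 462.91200 / 453.64855 ≈ 1.0204

1.0204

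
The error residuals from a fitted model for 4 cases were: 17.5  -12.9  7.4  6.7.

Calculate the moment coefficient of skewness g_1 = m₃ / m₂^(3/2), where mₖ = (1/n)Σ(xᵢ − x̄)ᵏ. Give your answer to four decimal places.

-0.6164

x̄ = (17.5 - 12.9 + 7.4 + 6.7) / 4 = 4.6750
deviations (xᵢ − x̄): 12.8250, -17.5750, 2.7250, 2.0250
Σ(xᵢ − x̄)² = 484.8875 ⇒ m₂ = 484.8875/4 = 121.22187
Σ(xᵢ − x̄)³ = -3290.5744 ⇒ m₃ = -3290.5744/4 = -822.64359
m₂^(3/2) = 121.22187^(1.5) = 1334.66262
g_1 = m₃ / m₂^(3/2) = -822.64359 / 1334.66262 ≈ -0.6164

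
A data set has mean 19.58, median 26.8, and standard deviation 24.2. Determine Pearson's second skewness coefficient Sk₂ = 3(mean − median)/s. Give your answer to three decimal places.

-0.895

Sk₂ = 3(19.58 − 26.8) / 24.2 = 3 × -7.2200 / 24.2
    = -21.6600 / 24.2 ≈ -0.895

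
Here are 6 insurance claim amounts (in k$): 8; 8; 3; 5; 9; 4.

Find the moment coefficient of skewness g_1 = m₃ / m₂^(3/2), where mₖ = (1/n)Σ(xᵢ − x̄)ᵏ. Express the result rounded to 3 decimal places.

-0.121

x̄ = (8 + 8 + 3 + 5 + 9 + 4) / 6 = 6.1667
deviations (xᵢ − x̄): 1.8333, 1.8333, -3.1667, -1.1667, 2.8333, -2.1667
Σ(xᵢ − x̄)² = 30.8333 ⇒ m₂ = 30.8333/6 = 5.13889
Σ(xᵢ − x̄)³ = -8.4444 ⇒ m₃ = -8.4444/6 = -1.40741
m₂^(3/2) = 5.13889^(1.5) = 11.64941
g_1 = m₃ / m₂^(3/2) = -1.40741 / 11.64941 ≈ -0.121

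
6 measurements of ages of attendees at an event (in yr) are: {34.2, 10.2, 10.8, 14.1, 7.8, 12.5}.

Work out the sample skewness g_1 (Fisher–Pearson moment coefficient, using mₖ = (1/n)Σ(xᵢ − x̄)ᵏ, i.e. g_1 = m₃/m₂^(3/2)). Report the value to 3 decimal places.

1.595

x̄ = (34.2 + 10.2 + 10.8 + 14.1 + 7.8 + 12.5) / 6 = 14.9333
deviations (xᵢ − x̄): 19.2667, -4.7333, -4.1333, -0.8333, -7.1333, -2.4333
Σ(xᵢ − x̄)² = 468.1933 ⇒ m₂ = 468.1933/6 = 78.03222
Σ(xᵢ − x̄)³ = 6597.2464 ⇒ m₃ = 6597.2464/6 = 1099.54107
m₂^(3/2) = 78.03222^(1.5) = 689.30426
g_1 = m₃ / m₂^(3/2) = 1099.54107 / 689.30426 ≈ 1.595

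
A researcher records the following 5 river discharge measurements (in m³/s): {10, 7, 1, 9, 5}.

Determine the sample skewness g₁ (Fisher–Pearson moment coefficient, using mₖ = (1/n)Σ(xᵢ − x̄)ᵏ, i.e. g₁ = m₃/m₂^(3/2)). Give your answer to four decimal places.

x̄ = (10 + 7 + 1 + 9 + 5) / 5 = 6.4000
deviations (xᵢ − x̄): 3.6000, 0.6000, -5.4000, 2.6000, -1.4000
Σ(xᵢ − x̄)² = 51.2000 ⇒ m₂ = 51.2000/5 = 10.24000
Σ(xᵢ − x̄)³ = -95.7600 ⇒ m₃ = -95.7600/5 = -19.15200
m₂^(3/2) = 10.24000^(1.5) = 32.76800
g₁ = m₃ / m₂^(3/2) = -19.15200 / 32.76800 ≈ -0.5845

-0.5845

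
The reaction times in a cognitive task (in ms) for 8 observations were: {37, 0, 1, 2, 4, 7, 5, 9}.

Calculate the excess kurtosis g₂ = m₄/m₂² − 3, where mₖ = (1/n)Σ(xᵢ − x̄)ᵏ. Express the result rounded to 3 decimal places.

x̄ = 8.1250
Σ(xᵢ − x̄)² = 1016.8750 ⇒ m₂ = 127.10938
Σ(xᵢ − x̄)⁴ = 703894.8379 ⇒ m₄ = 87986.85474
m₂² = 16156.79321
g₂ = m₄/m₂² − 3 = 5.44581 − 3 ≈ 2.446

2.446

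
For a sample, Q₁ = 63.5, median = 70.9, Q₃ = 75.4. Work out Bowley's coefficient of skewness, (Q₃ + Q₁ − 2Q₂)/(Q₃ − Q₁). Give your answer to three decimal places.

-0.244

numerator: Q₃ + Q₁ − 2Q₂ = 75.4 + 63.5 − 2×70.9 = -2.9000
denominator: Q₃ − Q₁ = 75.4 − 63.5 = 11.9000
Bowley skewness = -2.9000 / 11.9000 ≈ -0.244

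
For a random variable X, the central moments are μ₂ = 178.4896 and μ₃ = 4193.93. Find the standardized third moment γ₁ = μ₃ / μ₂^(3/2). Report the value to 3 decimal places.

1.759

σ = √μ₂ = √178.4896 = 13.36000
σ³ = μ₂^(3/2) = 2384.62106
γ₁ = μ₃/σ³ = 4193.93 / 2384.62106 ≈ 1.759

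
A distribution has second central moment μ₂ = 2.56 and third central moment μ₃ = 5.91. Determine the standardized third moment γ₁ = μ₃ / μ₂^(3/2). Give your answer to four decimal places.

σ = √μ₂ = √2.56 = 1.60000
σ³ = μ₂^(3/2) = 4.09600
γ₁ = μ₃/σ³ = 5.91 / 4.09600 ≈ 1.4429

1.4429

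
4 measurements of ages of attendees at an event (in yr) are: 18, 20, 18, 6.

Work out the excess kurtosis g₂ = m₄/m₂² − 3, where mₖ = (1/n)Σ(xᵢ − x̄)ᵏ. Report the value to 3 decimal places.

-0.717

x̄ = 15.5000
Σ(xᵢ − x̄)² = 123.0000 ⇒ m₂ = 30.75000
Σ(xᵢ − x̄)⁴ = 8633.2500 ⇒ m₄ = 2158.31250
m₂² = 945.56250
g₂ = m₄/m₂² − 3 = 2.28257 − 3 ≈ -0.717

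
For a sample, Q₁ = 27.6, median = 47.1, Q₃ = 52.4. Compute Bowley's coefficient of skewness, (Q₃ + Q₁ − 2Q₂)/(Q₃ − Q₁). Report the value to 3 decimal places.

-0.573

numerator: Q₃ + Q₁ − 2Q₂ = 52.4 + 27.6 − 2×47.1 = -14.2000
denominator: Q₃ − Q₁ = 52.4 − 27.6 = 24.8000
Bowley skewness = -14.2000 / 24.8000 ≈ -0.573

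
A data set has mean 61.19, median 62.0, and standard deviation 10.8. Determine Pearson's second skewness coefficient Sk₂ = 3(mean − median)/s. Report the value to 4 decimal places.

-0.2250

Sk₂ = 3(61.19 − 62.0) / 10.8 = 3 × -0.8100 / 10.8
    = -2.4300 / 10.8 ≈ -0.2250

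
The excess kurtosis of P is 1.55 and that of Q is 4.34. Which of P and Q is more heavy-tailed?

Higher excess kurtosis ⇒ heavier tails relative to the normal distribution.
1.55 vs 4.34: the larger is 4.34, so Q has heavier tails.

Q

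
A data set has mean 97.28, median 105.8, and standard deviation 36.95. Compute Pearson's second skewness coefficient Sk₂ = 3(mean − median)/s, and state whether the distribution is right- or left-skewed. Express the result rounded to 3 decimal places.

Sk₂ = 3(97.28 − 105.8) / 36.95 = 3 × -8.5200 / 36.95
    = -25.5600 / 36.95 ≈ -0.692
Sk₂ < 0 ⇒ mean < median ⇒ left-skewed (negative skew).

-0.692, left-skewed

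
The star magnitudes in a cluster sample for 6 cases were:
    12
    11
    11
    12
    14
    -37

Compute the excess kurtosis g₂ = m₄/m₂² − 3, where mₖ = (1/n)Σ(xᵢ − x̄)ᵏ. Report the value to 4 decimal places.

x̄ = 3.8333
Σ(xᵢ − x̄)² = 2006.8333 ⇒ m₂ = 334.47222
Σ(xᵢ − x̄)⁴ = 2804948.8194 ⇒ m₄ = 467491.46991
m₂² = 111871.66744
g₂ = m₄/m₂² − 3 = 4.17882 − 3 ≈ 1.1788

1.1788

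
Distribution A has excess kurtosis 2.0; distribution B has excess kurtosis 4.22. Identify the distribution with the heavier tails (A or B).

Higher excess kurtosis ⇒ heavier tails relative to the normal distribution.
2.0 vs 4.22: the larger is 4.22, so B has heavier tails.

B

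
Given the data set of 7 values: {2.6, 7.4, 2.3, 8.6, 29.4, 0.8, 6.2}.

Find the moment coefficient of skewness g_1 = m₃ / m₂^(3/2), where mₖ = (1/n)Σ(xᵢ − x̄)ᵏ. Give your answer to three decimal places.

1.680

x̄ = (2.6 + 7.4 + 2.3 + 8.6 + 29.4 + 0.8 + 6.2) / 7 = 8.1857
deviations (xᵢ − x̄): -5.5857, -0.7857, -5.8857, 0.4143, 21.2143, -7.3857, -1.9857
Σ(xᵢ − x̄)² = 575.1686 ⇒ m₂ = 575.1686/7 = 82.16694
Σ(xᵢ − x̄)³ = 8758.1111 ⇒ m₃ = 8758.1111/7 = 1251.15873
m₂^(3/2) = 82.16694^(1.5) = 744.81028
g_1 = m₃ / m₂^(3/2) = 1251.15873 / 744.81028 ≈ 1.680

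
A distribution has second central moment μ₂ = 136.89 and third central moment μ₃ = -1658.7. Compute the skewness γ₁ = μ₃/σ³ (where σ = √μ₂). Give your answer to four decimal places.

-1.0356

σ = √μ₂ = √136.89 = 11.70000
σ³ = μ₂^(3/2) = 1601.61300
γ₁ = μ₃/σ³ = -1658.7 / 1601.61300 ≈ -1.0356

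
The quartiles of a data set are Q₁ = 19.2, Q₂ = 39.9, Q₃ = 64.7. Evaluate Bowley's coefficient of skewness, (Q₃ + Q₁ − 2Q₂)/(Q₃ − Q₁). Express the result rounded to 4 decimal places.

numerator: Q₃ + Q₁ − 2Q₂ = 64.7 + 19.2 − 2×39.9 = 4.1000
denominator: Q₃ − Q₁ = 64.7 − 19.2 = 45.5000
Bowley skewness = 4.1000 / 45.5000 ≈ 0.0901

0.0901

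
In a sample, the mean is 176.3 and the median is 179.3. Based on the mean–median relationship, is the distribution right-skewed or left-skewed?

mean − median = 176.3 − 179.3 = -3.0
mean < median ⇒ the longer tail is on the left ⇒ left-skewed (negatively skewed).

left-skewed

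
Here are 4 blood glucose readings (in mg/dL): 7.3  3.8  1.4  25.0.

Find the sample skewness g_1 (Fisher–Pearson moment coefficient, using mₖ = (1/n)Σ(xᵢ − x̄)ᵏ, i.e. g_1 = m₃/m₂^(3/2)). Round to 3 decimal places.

0.983

x̄ = (7.3 + 3.8 + 1.4 + 25.0) / 4 = 9.3750
deviations (xᵢ − x̄): -2.0750, -5.5750, -7.9750, 15.6250
Σ(xᵢ − x̄)² = 343.1275 ⇒ m₂ = 343.1275/4 = 85.78188
Σ(xᵢ − x̄)³ = 3125.2736 ⇒ m₃ = 3125.2736/4 = 781.31841
m₂^(3/2) = 85.78188^(1.5) = 794.49890
g_1 = m₃ / m₂^(3/2) = 781.31841 / 794.49890 ≈ 0.983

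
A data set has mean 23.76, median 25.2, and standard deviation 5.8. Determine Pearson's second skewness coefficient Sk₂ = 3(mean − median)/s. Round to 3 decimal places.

-0.745

Sk₂ = 3(23.76 − 25.2) / 5.8 = 3 × -1.4400 / 5.8
    = -4.3200 / 5.8 ≈ -0.745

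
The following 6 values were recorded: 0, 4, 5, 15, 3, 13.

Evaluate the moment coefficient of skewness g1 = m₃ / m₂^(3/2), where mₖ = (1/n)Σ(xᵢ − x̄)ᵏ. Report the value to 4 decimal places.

0.4808

x̄ = (0 + 4 + 5 + 15 + 3 + 13) / 6 = 6.6667
deviations (xᵢ − x̄): -6.6667, -2.6667, -1.6667, 8.3333, -3.6667, 6.3333
Σ(xᵢ − x̄)² = 177.3333 ⇒ m₂ = 177.3333/6 = 29.55556
Σ(xᵢ − x̄)³ = 463.5556 ⇒ m₃ = 463.5556/6 = 77.25926
m₂^(3/2) = 29.55556^(1.5) = 160.67884
g1 = m₃ / m₂^(3/2) = 77.25926 / 160.67884 ≈ 0.4808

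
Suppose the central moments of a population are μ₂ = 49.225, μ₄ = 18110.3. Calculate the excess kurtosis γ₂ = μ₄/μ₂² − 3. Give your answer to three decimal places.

μ₂² = 49.225² = 2423.10063
μ₄/μ₂² = 18110.3 / 2423.10063 = 7.47402
γ₂ = 7.47402 − 3 ≈ 4.474

4.474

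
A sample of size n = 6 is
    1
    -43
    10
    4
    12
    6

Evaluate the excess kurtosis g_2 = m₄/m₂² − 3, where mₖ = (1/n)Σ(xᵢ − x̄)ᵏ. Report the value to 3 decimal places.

x̄ = -1.6667
Σ(xᵢ − x̄)² = 2129.3333 ⇒ m₂ = 354.88889
Σ(xᵢ − x̄)⁴ = 2976731.1111 ⇒ m₄ = 496121.85185
m₂² = 125946.12346
g_2 = m₄/m₂² − 3 = 3.93916 − 3 ≈ 0.939

0.939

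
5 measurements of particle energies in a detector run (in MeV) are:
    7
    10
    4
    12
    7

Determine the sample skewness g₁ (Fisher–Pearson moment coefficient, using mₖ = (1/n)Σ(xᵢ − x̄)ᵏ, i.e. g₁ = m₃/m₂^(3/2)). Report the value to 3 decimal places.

0.057

x̄ = (7 + 10 + 4 + 12 + 7) / 5 = 8.0000
deviations (xᵢ − x̄): -1.0000, 2.0000, -4.0000, 4.0000, -1.0000
Σ(xᵢ − x̄)² = 38.0000 ⇒ m₂ = 38.0000/5 = 7.60000
Σ(xᵢ − x̄)³ = 6.0000 ⇒ m₃ = 6.0000/5 = 1.20000
m₂^(3/2) = 7.60000^(1.5) = 20.95175
g₁ = m₃ / m₂^(3/2) = 1.20000 / 20.95175 ≈ 0.057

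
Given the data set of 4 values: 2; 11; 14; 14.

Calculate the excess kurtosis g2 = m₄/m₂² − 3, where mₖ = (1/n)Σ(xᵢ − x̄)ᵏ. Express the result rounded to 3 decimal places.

-0.851

x̄ = 10.2500
Σ(xᵢ − x̄)² = 96.7500 ⇒ m₂ = 24.18750
Σ(xᵢ − x̄)⁴ = 5028.3281 ⇒ m₄ = 1257.08203
m₂² = 585.03516
g2 = m₄/m₂² − 3 = 2.14873 − 3 ≈ -0.851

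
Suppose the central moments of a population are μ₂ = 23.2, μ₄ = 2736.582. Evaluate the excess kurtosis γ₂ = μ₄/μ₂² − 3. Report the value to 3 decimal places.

μ₂² = 23.2² = 538.24000
μ₄/μ₂² = 2736.582 / 538.24000 = 5.08432
γ₂ = 5.08432 − 3 ≈ 2.084

2.084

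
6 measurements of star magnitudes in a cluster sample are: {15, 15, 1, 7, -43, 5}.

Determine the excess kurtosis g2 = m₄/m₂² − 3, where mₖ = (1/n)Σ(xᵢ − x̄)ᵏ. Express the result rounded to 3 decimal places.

0.751

x̄ = 0.0000
Σ(xᵢ − x̄)² = 2374.0000 ⇒ m₂ = 395.66667
Σ(xᵢ − x̄)⁴ = 3523078.0000 ⇒ m₄ = 587179.66667
m₂² = 156552.11111
g2 = m₄/m₂² − 3 = 3.75070 − 3 ≈ 0.751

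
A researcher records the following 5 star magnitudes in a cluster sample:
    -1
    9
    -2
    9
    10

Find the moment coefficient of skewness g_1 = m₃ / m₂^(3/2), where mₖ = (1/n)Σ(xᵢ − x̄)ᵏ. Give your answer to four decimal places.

x̄ = (-1 + 9 - 2 + 9 + 10) / 5 = 5.0000
deviations (xᵢ − x̄): -6.0000, 4.0000, -7.0000, 4.0000, 5.0000
Σ(xᵢ − x̄)² = 142.0000 ⇒ m₂ = 142.0000/5 = 28.40000
Σ(xᵢ − x̄)³ = -306.0000 ⇒ m₃ = -306.0000/5 = -61.20000
m₂^(3/2) = 28.40000^(1.5) = 151.34829
g_1 = m₃ / m₂^(3/2) = -61.20000 / 151.34829 ≈ -0.4044

-0.4044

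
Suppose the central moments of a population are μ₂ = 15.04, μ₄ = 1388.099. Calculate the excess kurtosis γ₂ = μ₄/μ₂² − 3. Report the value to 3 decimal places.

3.137

μ₂² = 15.04² = 226.20160
μ₄/μ₂² = 1388.099 / 226.20160 = 6.13656
γ₂ = 6.13656 − 3 ≈ 3.137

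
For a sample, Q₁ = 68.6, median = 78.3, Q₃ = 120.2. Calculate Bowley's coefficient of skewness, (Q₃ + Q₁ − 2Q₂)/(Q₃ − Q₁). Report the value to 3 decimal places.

numerator: Q₃ + Q₁ − 2Q₂ = 120.2 + 68.6 − 2×78.3 = 32.2000
denominator: Q₃ − Q₁ = 120.2 − 68.6 = 51.6000
Bowley skewness = 32.2000 / 51.6000 ≈ 0.624

0.624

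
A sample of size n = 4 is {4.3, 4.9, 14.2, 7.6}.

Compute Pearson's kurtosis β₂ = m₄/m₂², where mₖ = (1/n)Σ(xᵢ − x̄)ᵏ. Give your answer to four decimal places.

x̄ = 7.7500
Σ(xᵢ − x̄)² = 61.6500 ⇒ m₂ = 15.41250
Σ(xᵢ − x̄)⁴ = 1938.4130 ⇒ m₄ = 484.60326
m₂² = 237.54516
β₂ = m₄/m₂² = 484.60326 / 237.54516 ≈ 2.0400

2.0400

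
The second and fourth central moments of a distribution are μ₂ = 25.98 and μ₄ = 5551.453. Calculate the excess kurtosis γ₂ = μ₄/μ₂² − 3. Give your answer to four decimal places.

5.2249

μ₂² = 25.98² = 674.96040
μ₄/μ₂² = 5551.453 / 674.96040 = 8.22486
γ₂ = 8.22486 − 3 ≈ 5.2249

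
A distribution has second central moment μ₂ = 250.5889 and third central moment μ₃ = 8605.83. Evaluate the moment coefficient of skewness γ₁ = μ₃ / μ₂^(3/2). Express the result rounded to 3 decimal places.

2.169

σ = √μ₂ = √250.5889 = 15.83000
σ³ = μ₂^(3/2) = 3966.82229
γ₁ = μ₃/σ³ = 8605.83 / 3966.82229 ≈ 2.169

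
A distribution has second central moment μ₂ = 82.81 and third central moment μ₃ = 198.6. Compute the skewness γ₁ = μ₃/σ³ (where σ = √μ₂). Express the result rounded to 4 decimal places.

0.2635

σ = √μ₂ = √82.81 = 9.10000
σ³ = μ₂^(3/2) = 753.57100
γ₁ = μ₃/σ³ = 198.6 / 753.57100 ≈ 0.2635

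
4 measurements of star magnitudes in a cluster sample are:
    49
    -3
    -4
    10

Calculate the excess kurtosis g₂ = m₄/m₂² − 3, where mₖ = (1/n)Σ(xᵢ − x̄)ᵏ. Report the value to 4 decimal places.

x̄ = 13.0000
Σ(xᵢ − x̄)² = 1850.0000 ⇒ m₂ = 462.50000
Σ(xᵢ − x̄)⁴ = 1828754.0000 ⇒ m₄ = 457188.50000
m₂² = 213906.25000
g₂ = m₄/m₂² − 3 = 2.13733 − 3 ≈ -0.8627

-0.8627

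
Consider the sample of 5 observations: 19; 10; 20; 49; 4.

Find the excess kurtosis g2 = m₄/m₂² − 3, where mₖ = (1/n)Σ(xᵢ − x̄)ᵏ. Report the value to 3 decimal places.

-0.373

x̄ = 20.4000
Σ(xᵢ − x̄)² = 1197.2000 ⇒ m₂ = 239.44000
Σ(xᵢ − x̄)⁴ = 753100.4960 ⇒ m₄ = 150620.09920
m₂² = 57331.51360
g2 = m₄/m₂² − 3 = 2.62718 − 3 ≈ -0.373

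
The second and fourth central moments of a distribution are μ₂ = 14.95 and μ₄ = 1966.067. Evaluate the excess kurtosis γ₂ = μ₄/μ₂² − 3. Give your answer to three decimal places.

5.797

μ₂² = 14.95² = 223.50250
μ₄/μ₂² = 1966.067 / 223.50250 = 8.79662
γ₂ = 8.79662 − 3 ≈ 5.797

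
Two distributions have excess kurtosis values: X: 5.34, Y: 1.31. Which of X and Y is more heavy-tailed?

X

Higher excess kurtosis ⇒ heavier tails relative to the normal distribution.
5.34 vs 1.31: the larger is 5.34, so X has heavier tails.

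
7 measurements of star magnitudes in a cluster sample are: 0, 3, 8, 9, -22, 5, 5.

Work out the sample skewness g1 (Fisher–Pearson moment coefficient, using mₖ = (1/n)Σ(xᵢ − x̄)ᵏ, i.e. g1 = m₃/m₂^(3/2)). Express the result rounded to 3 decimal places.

x̄ = (0 + 3 + 8 + 9 - 22 + 5 + 5) / 7 = 1.1429
deviations (xᵢ − x̄): -1.1429, 1.8571, 6.8571, 7.8571, -23.1429, 3.8571, 3.8571
Σ(xᵢ − x̄)² = 678.8571 ⇒ m₂ = 678.8571/7 = 96.97959
Σ(xᵢ − x̄)³ = -11467.9592 ⇒ m₃ = -11467.9592/7 = -1638.27988
m₂^(3/2) = 96.97959^(1.5) = 955.03773
g1 = m₃ / m₂^(3/2) = -1638.27988 / 955.03773 ≈ -1.715

-1.715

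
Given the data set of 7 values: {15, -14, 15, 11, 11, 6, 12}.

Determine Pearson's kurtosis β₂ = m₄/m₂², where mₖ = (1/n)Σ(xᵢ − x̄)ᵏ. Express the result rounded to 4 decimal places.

4.3612

x̄ = 8.0000
Σ(xᵢ − x̄)² = 620.0000 ⇒ m₂ = 88.57143
Σ(xᵢ − x̄)⁴ = 239492.0000 ⇒ m₄ = 34213.14286
m₂² = 7844.89796
β₂ = m₄/m₂² = 34213.14286 / 7844.89796 ≈ 4.3612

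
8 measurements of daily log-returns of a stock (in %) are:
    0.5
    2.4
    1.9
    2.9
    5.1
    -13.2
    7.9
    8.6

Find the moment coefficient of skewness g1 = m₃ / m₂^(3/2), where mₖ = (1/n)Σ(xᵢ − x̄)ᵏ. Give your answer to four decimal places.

-1.4687

x̄ = (0.5 + 2.4 + 1.9 + 2.9 + 5.1 - 13.2 + 7.9 + 8.6) / 8 = 2.0125
deviations (xᵢ − x̄): -1.5125, 0.3875, -0.1125, 0.8875, 3.0875, -15.2125, 5.8875, 6.5875
Σ(xᵢ − x̄)² = 322.2487 ⇒ m₂ = 322.2487/8 = 40.28109
Σ(xᵢ − x̄)³ = -3003.8093 ⇒ m₃ = -3003.8093/8 = -375.47617
m₂^(3/2) = 40.28109^(1.5) = 255.65358
g1 = m₃ / m₂^(3/2) = -375.47617 / 255.65358 ≈ -1.4687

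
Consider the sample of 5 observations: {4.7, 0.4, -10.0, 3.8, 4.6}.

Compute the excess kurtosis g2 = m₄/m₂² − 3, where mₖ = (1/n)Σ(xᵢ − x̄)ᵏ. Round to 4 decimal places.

-0.1660

x̄ = 0.7000
Σ(xᵢ − x̄)² = 155.4000 ⇒ m₂ = 31.08000
Σ(xᵢ − x̄)⁴ = 13687.6644 ⇒ m₄ = 2737.53288
m₂² = 965.96640
g2 = m₄/m₂² − 3 = 2.83398 − 3 ≈ -0.1660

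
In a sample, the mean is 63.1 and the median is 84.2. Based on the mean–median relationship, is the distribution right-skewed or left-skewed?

left-skewed

mean − median = 63.1 − 84.2 = -21.1
mean < median ⇒ the longer tail is on the left ⇒ left-skewed (negatively skewed).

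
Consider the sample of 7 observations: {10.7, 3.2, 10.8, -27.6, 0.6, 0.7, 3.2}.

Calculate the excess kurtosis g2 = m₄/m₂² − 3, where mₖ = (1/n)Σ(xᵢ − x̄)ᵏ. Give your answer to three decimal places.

1.252

x̄ = 0.2286
Σ(xᵢ − x̄)² = 1013.8543 ⇒ m₂ = 144.83633
Σ(xᵢ − x̄)⁴ = 624409.3656 ⇒ m₄ = 89201.33794
m₂² = 20977.56148
g2 = m₄/m₂² − 3 = 4.25223 − 3 ≈ 1.252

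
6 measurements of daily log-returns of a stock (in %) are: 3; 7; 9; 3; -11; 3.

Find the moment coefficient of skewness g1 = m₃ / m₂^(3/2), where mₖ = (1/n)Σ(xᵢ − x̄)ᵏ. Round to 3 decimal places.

x̄ = (3 + 7 + 9 + 3 - 11 + 3) / 6 = 2.3333
deviations (xᵢ − x̄): 0.6667, 4.6667, 6.6667, 0.6667, -13.3333, 0.6667
Σ(xᵢ − x̄)² = 245.3333 ⇒ m₂ = 245.3333/6 = 40.88889
Σ(xᵢ − x̄)³ = -1971.5556 ⇒ m₃ = -1971.5556/6 = -328.59259
m₂^(3/2) = 40.88889^(1.5) = 261.46163
g1 = m₃ / m₂^(3/2) = -328.59259 / 261.46163 ≈ -1.257

-1.257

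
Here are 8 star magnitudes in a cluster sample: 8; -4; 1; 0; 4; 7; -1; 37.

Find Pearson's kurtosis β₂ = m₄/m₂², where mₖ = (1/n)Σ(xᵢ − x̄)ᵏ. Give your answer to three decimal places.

5.093

x̄ = 6.5000
Σ(xᵢ − x̄)² = 1178.0000 ⇒ m₂ = 147.25000
Σ(xᵢ − x̄)⁴ = 883428.5000 ⇒ m₄ = 110428.56250
m₂² = 21682.56250
β₂ = m₄/m₂² = 110428.56250 / 21682.56250 ≈ 5.093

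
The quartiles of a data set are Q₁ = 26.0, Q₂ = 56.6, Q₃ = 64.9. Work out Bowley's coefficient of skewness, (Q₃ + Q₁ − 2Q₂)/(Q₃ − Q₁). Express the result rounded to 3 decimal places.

-0.573

numerator: Q₃ + Q₁ − 2Q₂ = 64.9 + 26.0 − 2×56.6 = -22.3000
denominator: Q₃ − Q₁ = 64.9 − 26.0 = 38.9000
Bowley skewness = -22.3000 / 38.9000 ≈ -0.573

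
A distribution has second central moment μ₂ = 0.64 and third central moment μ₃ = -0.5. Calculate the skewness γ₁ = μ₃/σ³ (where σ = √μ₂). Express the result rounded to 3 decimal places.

-0.977

σ = √μ₂ = √0.64 = 0.80000
σ³ = μ₂^(3/2) = 0.51200
γ₁ = μ₃/σ³ = -0.5 / 0.51200 ≈ -0.977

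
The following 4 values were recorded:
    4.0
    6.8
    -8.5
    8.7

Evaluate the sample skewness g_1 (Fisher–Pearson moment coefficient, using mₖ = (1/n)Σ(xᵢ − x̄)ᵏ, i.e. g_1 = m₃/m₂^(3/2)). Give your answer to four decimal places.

x̄ = (4.0 + 6.8 - 8.5 + 8.7) / 4 = 2.7500
deviations (xᵢ − x̄): 1.2500, 4.0500, -11.2500, 5.9500
Σ(xᵢ − x̄)² = 179.9300 ⇒ m₂ = 179.9300/4 = 44.98250
Σ(xᵢ − x̄)³ = -1144.8000 ⇒ m₃ = -1144.8000/4 = -286.20000
m₂^(3/2) = 44.98250^(1.5) = 301.69310
g_1 = m₃ / m₂^(3/2) = -286.20000 / 301.69310 ≈ -0.9486

-0.9486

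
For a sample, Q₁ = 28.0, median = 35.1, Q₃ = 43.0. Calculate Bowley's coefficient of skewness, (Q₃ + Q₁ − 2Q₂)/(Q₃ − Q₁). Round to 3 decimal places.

numerator: Q₃ + Q₁ − 2Q₂ = 43.0 + 28.0 − 2×35.1 = 0.8000
denominator: Q₃ − Q₁ = 43.0 − 28.0 = 15.0000
Bowley skewness = 0.8000 / 15.0000 ≈ 0.053

0.053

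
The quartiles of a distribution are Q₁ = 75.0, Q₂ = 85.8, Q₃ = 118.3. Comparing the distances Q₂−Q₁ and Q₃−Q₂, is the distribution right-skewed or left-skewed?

Q₂ − Q₁ = 10.8;  Q₃ − Q₂ = 32.5
Q₃ − Q₂ > Q₂ − Q₁ ⇒ the upper half is more spread out ⇒ right-skewed.

right-skewed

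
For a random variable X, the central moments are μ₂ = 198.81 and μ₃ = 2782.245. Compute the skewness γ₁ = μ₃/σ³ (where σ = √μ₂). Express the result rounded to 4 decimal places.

0.9925

σ = √μ₂ = √198.81 = 14.10000
σ³ = μ₂^(3/2) = 2803.22100
γ₁ = μ₃/σ³ = 2782.245 / 2803.22100 ≈ 0.9925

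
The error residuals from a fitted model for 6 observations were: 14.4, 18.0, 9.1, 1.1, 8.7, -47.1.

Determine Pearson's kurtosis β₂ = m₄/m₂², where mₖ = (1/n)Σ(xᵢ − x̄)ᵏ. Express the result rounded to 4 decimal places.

x̄ = 0.7000
Σ(xᵢ − x̄)² = 2906.5400 ⇒ m₂ = 484.42333
Σ(xᵢ − x̄)⁴ = 5354370.6050 ⇒ m₄ = 892395.10083
m₂² = 234665.96588
β₂ = m₄/m₂² = 892395.10083 / 234665.96588 ≈ 3.8028

3.8028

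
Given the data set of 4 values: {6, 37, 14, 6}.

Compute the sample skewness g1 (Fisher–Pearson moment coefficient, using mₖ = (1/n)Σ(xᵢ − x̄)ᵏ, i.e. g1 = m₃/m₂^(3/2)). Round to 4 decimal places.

x̄ = (6 + 37 + 14 + 6) / 4 = 15.7500
deviations (xᵢ − x̄): -9.7500, 21.2500, -1.7500, -9.7500
Σ(xᵢ − x̄)² = 644.7500 ⇒ m₂ = 644.7500/4 = 161.18750
Σ(xᵢ − x̄)³ = 7736.6250 ⇒ m₃ = 7736.6250/4 = 1934.15625
m₂^(3/2) = 161.18750^(1.5) = 2046.43069
g1 = m₃ / m₂^(3/2) = 1934.15625 / 2046.43069 ≈ 0.9451

0.9451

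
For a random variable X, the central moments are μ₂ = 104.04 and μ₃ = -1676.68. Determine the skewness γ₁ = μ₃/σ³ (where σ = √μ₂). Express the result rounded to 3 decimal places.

-1.580

σ = √μ₂ = √104.04 = 10.20000
σ³ = μ₂^(3/2) = 1061.20800
γ₁ = μ₃/σ³ = -1676.68 / 1061.20800 ≈ -1.580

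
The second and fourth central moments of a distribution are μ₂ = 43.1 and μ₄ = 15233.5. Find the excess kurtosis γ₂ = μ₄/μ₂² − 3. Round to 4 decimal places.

5.2006

μ₂² = 43.1² = 1857.61000
μ₄/μ₂² = 15233.5 / 1857.61000 = 8.20059
γ₂ = 8.20059 − 3 ≈ 5.2006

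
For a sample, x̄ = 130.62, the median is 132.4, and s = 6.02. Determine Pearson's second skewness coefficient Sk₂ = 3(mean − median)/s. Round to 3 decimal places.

-0.887

Sk₂ = 3(130.62 − 132.4) / 6.02 = 3 × -1.7800 / 6.02
    = -5.3400 / 6.02 ≈ -0.887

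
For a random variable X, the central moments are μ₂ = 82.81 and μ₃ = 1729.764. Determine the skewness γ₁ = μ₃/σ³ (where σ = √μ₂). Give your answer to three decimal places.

σ = √μ₂ = √82.81 = 9.10000
σ³ = μ₂^(3/2) = 753.57100
γ₁ = μ₃/σ³ = 1729.764 / 753.57100 ≈ 2.295

2.295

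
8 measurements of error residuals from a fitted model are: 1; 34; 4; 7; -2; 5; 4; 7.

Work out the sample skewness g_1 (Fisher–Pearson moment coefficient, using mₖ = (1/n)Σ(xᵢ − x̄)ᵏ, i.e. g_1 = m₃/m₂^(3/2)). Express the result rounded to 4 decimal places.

1.9285

x̄ = (1 + 34 + 4 + 7 - 2 + 5 + 4 + 7) / 8 = 7.5000
deviations (xᵢ − x̄): -6.5000, 26.5000, -3.5000, -0.5000, -9.5000, -2.5000, -3.5000, -0.5000
Σ(xᵢ − x̄)² = 866.0000 ⇒ m₂ = 866.0000/8 = 108.25000
Σ(xᵢ − x̄)³ = 17376.0000 ⇒ m₃ = 17376.0000/8 = 2172.00000
m₂^(3/2) = 108.25000^(1.5) = 1126.26829
g_1 = m₃ / m₂^(3/2) = 2172.00000 / 1126.26829 ≈ 1.9285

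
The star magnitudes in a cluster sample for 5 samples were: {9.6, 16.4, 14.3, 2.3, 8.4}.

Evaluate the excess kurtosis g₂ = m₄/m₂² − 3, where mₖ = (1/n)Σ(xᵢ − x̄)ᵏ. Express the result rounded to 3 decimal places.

-1.073

x̄ = 10.2000
Σ(xᵢ − x̄)² = 121.2600 ⇒ m₂ = 24.25200
Σ(xᵢ − x̄)⁴ = 5665.8450 ⇒ m₄ = 1133.16900
m₂² = 588.15950
g₂ = m₄/m₂² − 3 = 1.92664 − 3 ≈ -1.073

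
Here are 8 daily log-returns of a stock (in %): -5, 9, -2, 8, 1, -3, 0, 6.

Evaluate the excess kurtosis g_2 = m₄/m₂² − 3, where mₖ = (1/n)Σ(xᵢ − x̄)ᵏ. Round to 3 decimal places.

-1.450

x̄ = 1.7500
Σ(xᵢ − x̄)² = 195.5000 ⇒ m₂ = 24.43750
Σ(xᵢ − x̄)⁴ = 7407.4063 ⇒ m₄ = 925.92578
m₂² = 597.19141
g_2 = m₄/m₂² − 3 = 1.55047 − 3 ≈ -1.450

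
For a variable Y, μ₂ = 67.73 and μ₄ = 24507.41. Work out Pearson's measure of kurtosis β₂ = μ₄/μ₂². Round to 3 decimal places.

5.342

μ₂² = 67.73² = 4587.35290
μ₄/μ₂² = 24507.41 / 4587.35290 = 5.34239
β₂ ≈ 5.342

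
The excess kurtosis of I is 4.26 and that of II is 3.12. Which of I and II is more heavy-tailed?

Higher excess kurtosis ⇒ heavier tails relative to the normal distribution.
4.26 vs 3.12: the larger is 4.26, so I has heavier tails.

I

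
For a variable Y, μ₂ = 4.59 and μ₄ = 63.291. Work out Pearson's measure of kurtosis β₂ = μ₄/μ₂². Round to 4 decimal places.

3.0041

μ₂² = 4.59² = 21.06810
μ₄/μ₂² = 63.291 / 21.06810 = 3.00412
β₂ ≈ 3.0041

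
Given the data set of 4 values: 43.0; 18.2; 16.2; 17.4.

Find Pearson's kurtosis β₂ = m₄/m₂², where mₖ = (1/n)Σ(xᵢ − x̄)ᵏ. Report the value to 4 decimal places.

x̄ = 23.7000
Σ(xᵢ − x̄)² = 498.6800 ⇒ m₂ = 124.67000
Σ(xᵢ − x̄)⁴ = 144403.2212 ⇒ m₄ = 36100.80530
m₂² = 15542.60890
β₂ = m₄/m₂² = 36100.80530 / 15542.60890 ≈ 2.3227

2.3227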